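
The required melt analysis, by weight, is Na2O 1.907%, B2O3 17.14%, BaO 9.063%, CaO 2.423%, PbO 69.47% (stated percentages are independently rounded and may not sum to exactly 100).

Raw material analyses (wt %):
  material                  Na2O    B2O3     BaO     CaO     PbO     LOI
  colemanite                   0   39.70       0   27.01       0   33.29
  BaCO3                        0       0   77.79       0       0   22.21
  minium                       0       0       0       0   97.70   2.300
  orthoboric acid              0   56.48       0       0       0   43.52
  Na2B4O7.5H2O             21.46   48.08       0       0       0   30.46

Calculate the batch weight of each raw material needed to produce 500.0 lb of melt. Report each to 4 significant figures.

The working math runs at full precision in every operation; rounding to 4 significant digits applies to every intermediate as displayed; each reported value includes exactly one rounding; the derived quantities are rebuilt using the weight values on 500.0 lb of glass at exact precision (LOI, yield, the five compositions, totals, glass mass), precisely as stated by question or answer.
Oxide mass targets, per 500.0 lb melt:
  Na2O: 1.907% × 500.0 = 9.535 lb
  B2O3: 17.14% × 500.0 = 85.70 lb
  BaO: 9.063% × 500.0 = 45.32 lb
  CaO: 2.423% × 500.0 = 12.12 lb
  PbO: 69.47% × 500.0 = 347.4 lb
Balance tally, oxide-wise, per the reported batch figures, per the basis as stated (target by target, the sums agree given rounding of the digits):
  Na2O: 44.43·0.2146 = 9.535 lb (target 9.535 lb)
  B2O3: 44.85·0.3970 + 82.38·0.5648 + 44.43·0.4808 = 85.70 lb (target 85.70 lb)
  BaO: 58.25·0.7779 = 45.31 lb (target 45.32 lb)
  CaO: 44.85·0.2701 = 12.11 lb (target 12.12 lb)
  PbO: 355.5·0.9770 = 347.3 lb (target 347.4 lb)
The glass-mass cross-check: total batch − LOI = 500.0 lb (summing oxide targets gives 500.0 lb; with the basis standing at 500.0 lb — rounding explains the deltas).
Batch grand total — Σ batch = 585.4 lb; ignition loss, Σ(batch × LOI) = 85.43 lb; the yield ratio, glass ÷ batch: 85.41%.

Batch per 500.0 lb melt:
  colemanite: 44.85 lb
  BaCO3: 58.25 lb
  minium: 355.5 lb
  orthoboric acid: 82.38 lb
  Na2B4O7.5H2O: 44.43 lb
Total batch = 585.4 lb; LOI loss = 85.43 lb; yield = 85.41%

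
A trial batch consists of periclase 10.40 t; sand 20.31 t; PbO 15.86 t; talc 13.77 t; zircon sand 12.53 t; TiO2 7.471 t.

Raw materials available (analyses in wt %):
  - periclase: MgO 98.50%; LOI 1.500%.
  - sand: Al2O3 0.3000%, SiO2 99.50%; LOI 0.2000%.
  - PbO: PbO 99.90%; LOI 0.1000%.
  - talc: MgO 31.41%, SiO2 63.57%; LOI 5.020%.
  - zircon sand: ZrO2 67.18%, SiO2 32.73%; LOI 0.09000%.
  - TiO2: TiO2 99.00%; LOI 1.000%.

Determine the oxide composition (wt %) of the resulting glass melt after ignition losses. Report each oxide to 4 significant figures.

Exact precision is maintained at every stage. In-progress results are printed with 4-significant-figure rounding on the page — every reported number takes exactly one rounding. Derived quantities are rebuilt from the weighed amounts for 79.35 t of glass at exact precision (the totals, ignition loss, the yield, the six compositions, glass mass), exactly as printed in either problem or answer.
Delivered oxide masses:
  ZrO2: 12.53·0.6718 = 8.418 t
  MgO: 10.40·0.9850 + 13.77·0.3141 = 14.57 t
  Al2O3: 20.31·0.003000 = 0.06093 t
  TiO2: 7.471·0.9900 = 7.396 t
  PbO: 15.86·0.9990 = 15.84 t
  SiO2: 20.31·0.9950 + 13.77·0.6357 + 12.53·0.3273 = 33.06 t
LOI: 10.40·0.01500 + 20.31·0.002000 + 15.86·0.001000 + 13.77·0.05020 + 12.53·9.000e-04 + 7.471·0.01000 = 0.9897 t
Net of LOI, the glass mass = 80.34 − 0.9897 = 79.35 t (equal to the oxide-mass sum)
wt % = oxide mass / glass mass × 100

Glass mass = 79.35 t (batch 80.34 − LOI 0.9897).
Composition: ZrO2 10.61%, MgO 18.36%, Al2O3 0.07679%, TiO2 9.321%, PbO 19.97%, SiO2 41.67%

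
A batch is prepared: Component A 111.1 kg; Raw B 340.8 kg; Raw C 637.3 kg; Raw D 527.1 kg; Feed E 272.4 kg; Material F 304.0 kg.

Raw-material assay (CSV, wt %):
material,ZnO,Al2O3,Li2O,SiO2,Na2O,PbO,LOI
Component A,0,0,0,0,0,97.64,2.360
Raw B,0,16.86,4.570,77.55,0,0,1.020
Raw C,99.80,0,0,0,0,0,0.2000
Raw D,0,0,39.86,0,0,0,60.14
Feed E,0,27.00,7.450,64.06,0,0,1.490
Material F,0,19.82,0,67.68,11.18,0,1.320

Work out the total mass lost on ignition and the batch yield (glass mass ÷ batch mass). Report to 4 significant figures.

Every computation holds full float precision through the solve. Values along the way are shown with 4-significant-digit rounding between the steps; exactly one rounding goes into every reported number — all derived quantities (glass mass, yield, the totals, LOI, the six compositions) are carried from the batch weights per 1860 kg of glass in full precision, precisely as stated by the question or the answer.
Loss on ignition, line by line:
  Component A: 111.1 × 0.02360 = 2.622 kg
  Raw B: 340.8 × 0.01020 = 3.476 kg
  Raw C: 637.3 × 0.002000 = 1.275 kg
  Raw D: 527.1 × 0.6014 = 317.0 kg
  Feed E: 272.4 × 0.01490 = 4.059 kg
  Material F: 304.0 × 0.01320 = 4.013 kg
Total LOI = 332.4 kg
Glass = batch − LOI = 2193 − 332.4 = 1860 kg

LOI loss = 332.4 kg; glass = 1860 kg; yield = 84.84%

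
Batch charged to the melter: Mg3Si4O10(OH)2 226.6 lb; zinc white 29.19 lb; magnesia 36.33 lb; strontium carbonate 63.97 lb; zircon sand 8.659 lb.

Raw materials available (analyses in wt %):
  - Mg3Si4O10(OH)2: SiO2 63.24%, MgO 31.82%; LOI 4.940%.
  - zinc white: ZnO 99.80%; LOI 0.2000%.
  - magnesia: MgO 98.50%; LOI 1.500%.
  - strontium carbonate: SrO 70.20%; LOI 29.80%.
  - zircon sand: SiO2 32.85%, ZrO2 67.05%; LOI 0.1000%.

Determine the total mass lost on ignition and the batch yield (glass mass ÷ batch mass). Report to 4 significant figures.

LOI loss = 30.87 lb; glass = 333.9 lb; yield = 91.54%

Intermediates are displayed, rounded to four significant digits, at each printed step — all internal work carries exact precision at each step. Every reported result takes a single rounding — the derived quantities (LOI, net glass mass, yield, the five compositions, totals) are recomputed at full float precision from the weighed amounts on 333.9 lb of glass exactly as shown in either problem or answer.
Each material's LOI contribution:
  Mg3Si4O10(OH)2: 226.6 × 0.04940 = 11.19 lb
  zinc white: 29.19 × 0.002000 = 0.05838 lb
  magnesia: 36.33 × 0.01500 = 0.5449 lb
  strontium carbonate: 63.97 × 0.2980 = 19.06 lb
  zircon sand: 8.659 × 0.001000 = 0.008659 lb
Total LOI = 30.87 lb
Glass = batch − LOI = 364.7 − 30.87 = 333.9 lb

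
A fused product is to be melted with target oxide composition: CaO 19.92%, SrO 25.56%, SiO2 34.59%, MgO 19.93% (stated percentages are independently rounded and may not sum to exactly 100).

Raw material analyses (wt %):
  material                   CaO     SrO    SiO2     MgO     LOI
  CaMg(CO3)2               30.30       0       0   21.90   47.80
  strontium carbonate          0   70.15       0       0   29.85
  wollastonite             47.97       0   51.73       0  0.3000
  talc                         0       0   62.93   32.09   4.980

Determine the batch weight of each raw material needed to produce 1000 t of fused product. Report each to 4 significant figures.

All arithmetic holds full float precision through every step — rounding to 4 significant digits extends to every working value as displayed — every reported result is rounded only once; all derived quantities (net glass mass, the totals, yield, the four compositions, ignition loss) are rebuilt from the weighed amounts per 1000 t of glass in exact precision, as given in either problem or answer.
Target oxide masses per 1000 t fused product:
  CaO: 19.92% × 1000 = 199.2 t
  SrO: 25.56% × 1000 = 255.6 t
  SiO2: 34.59% × 1000 = 345.9 t
  MgO: 19.93% × 1000 = 199.3 t
Mass-balance tally per oxide applying the batch weights above, relative to the basis at hand (summed amounts equal target values net of answer rounding effects):
  CaO: 343.5·0.3030 + 198.3·0.4797 = 199.2 t (target 199.2 t)
  SrO: 364.4·0.7015 = 255.6 t (target 255.6 t)
  SiO2: 198.3·0.5173 + 386.7·0.6293 = 345.9 t (target 345.9 t)
  MgO: 343.5·0.2190 + 386.7·0.3209 = 199.3 t (target 199.3 t)
Glass-mass sanity pass: total batch − LOI = 1000 t (per-oxide target masses sum to 1000 t; basis as stated: 1000 t — gaps are rounding artifacts).
Adding the batch up: Σ batch = 1293 t; the LOI term Σ batch·LOI equals 292.8 t; as yield: glass ÷ batch → 77.35%.

Batch per 1000 t fused product:
  CaMg(CO3)2: 343.5 t
  strontium carbonate: 364.4 t
  wollastonite: 198.3 t
  talc: 386.7 t
Total batch = 1293 t; LOI loss = 292.8 t; yield = 77.35%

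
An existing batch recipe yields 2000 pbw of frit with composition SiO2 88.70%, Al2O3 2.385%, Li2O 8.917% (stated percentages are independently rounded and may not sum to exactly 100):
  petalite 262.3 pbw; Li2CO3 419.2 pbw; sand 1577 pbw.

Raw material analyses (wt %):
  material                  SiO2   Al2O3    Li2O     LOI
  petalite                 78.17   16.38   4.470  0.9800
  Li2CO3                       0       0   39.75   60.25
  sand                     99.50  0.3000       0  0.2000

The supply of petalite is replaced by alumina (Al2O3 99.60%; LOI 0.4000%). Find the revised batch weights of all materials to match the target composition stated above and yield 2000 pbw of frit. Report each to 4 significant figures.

Revised batch per 2000 pbw frit:
  alumina: 42.52 pbw
  Li2CO3: 448.7 pbw
  sand: 1783 pbw
Total batch = 2274 pbw; LOI loss = 274.1 pbw

Values along the way are displayed (rounded to 4 significant figures) in the working; every computation runs at full precision through every step; every reported figure undergoes a single rounding. Derived quantities, which include totals, ignition loss, three oxide percentages, yield, glass mass, are computed at full float precision, as given in either problem or answer, starting from the weights per 2000 pbw of glass.
Oxide mass targets, per 2000 pbw frit:
  SiO2: 88.70% × 2000 = 1774 pbw
  Al2O3: 2.385% × 2000 = 47.70 pbw
  Li2O: 8.917% × 2000 = 178.3 pbw
Verifying the oxide balance on the weights just shown, relative to the basis at hand (target by target, the sums agree once rounding is allowed for):
  SiO2: 1783·0.9950 = 1774 pbw (target 1774 pbw)
  Al2O3: 42.52·0.9960 + 1783·0.003000 = 47.70 pbw (target 47.70 pbw)
  Li2O: 448.7·0.3975 = 178.4 pbw (target 178.3 pbw)
Glass-mass closure: whole batch net of LOI = 2000 pbw (the Σ of target masses is 2000 pbw; versus the stated basis of 2000 pbw — gaps are rounding artifacts).
Summing the batch: Σ batch = 2274 pbw; loss to ignition Σ batch·LOI = 274.1 pbw; yield: glass divided by total = 87.95%.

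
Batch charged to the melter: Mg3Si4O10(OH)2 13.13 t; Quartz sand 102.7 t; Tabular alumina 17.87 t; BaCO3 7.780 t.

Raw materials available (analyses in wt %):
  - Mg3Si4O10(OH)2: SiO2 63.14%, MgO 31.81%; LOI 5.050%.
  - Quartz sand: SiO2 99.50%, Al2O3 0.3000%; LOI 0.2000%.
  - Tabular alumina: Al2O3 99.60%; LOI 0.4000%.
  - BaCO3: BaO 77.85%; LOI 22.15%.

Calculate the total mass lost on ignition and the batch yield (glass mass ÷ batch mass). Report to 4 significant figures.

Values along the way are shown rounded to 4 significant figures between the steps. All arithmetic runs at exact precision at all times; every reported value undergoes a single rounding. Derived quantities (totals, four oxide percentages, net glass mass, the yield, LOI) are rebuilt starting from the weights per 138.8 t of glass in full precision, as written in the problem or answer text.
Loss on ignition, line by line:
  Mg3Si4O10(OH)2: 13.13 × 0.05050 = 0.6631 t
  Quartz sand: 102.7 × 0.002000 = 0.2054 t
  Tabular alumina: 17.87 × 0.004000 = 0.07148 t
  BaCO3: 7.780 × 0.2215 = 1.723 t
Total LOI = 2.663 t
Glass = batch − LOI = 141.5 − 2.663 = 138.8 t

LOI loss = 2.663 t; glass = 138.8 t; yield = 98.12%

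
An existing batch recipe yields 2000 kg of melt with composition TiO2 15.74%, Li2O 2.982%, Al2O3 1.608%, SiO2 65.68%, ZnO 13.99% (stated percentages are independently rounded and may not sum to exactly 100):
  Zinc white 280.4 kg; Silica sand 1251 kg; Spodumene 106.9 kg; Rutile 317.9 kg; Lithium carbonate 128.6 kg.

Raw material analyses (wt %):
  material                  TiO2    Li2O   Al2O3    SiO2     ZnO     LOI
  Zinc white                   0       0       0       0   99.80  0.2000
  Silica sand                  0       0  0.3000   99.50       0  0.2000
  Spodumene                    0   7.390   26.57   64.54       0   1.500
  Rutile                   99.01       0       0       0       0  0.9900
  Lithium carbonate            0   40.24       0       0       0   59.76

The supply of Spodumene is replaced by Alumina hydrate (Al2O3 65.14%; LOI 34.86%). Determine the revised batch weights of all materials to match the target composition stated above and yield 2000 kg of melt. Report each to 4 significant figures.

Revised batch per 2000 kg melt:
  Zinc white: 280.4 kg
  Silica sand: 1320 kg
  Alumina hydrate: 43.29 kg
  Rutile: 317.9 kg
  Lithium carbonate: 148.2 kg
Total batch = 2110 kg; LOI loss = 110.0 kg

All internal work runs at full precision at every stage. Intermediates are shown, rounded to 4 significant figures, across the worked steps; a single rounding produces every reported value — all derived quantities are carried from the weighed amounts on 2000 kg of glass at full float precision (ignition loss, five oxide percentages, net glass mass, yield, totals) as written in the problem or answer text.
Oxide-by-oxide targets in 2000 kg melt:
  TiO2: 15.74% × 2000 = 314.8 kg
  Li2O: 2.982% × 2000 = 59.64 kg
  Al2O3: 1.608% × 2000 = 32.16 kg
  SiO2: 65.68% × 2000 = 1314 kg
  ZnO: 13.99% × 2000 = 279.8 kg
Per-oxide balance check per the reported batch figures, for the quoted basis mass (delivered sums recover each target inside rounding margins):
  TiO2: 317.9·0.9901 = 314.8 kg (target 314.8 kg)
  Li2O: 148.2·0.4024 = 59.64 kg (target 59.64 kg)
  Al2O3: 1320·0.003000 + 43.29·0.6514 = 32.16 kg (target 32.16 kg)
  SiO2: 1320·0.9950 = 1313 kg (target 1314 kg)
  ZnO: 280.4·0.9980 = 279.8 kg (target 279.8 kg)
Mass balance on the glass: whole batch net of LOI = 2000 kg (oxide target masses add up to 2000 kg; basis as stated: 2000 kg — any gap is answer rounding).
Batch grand total — Σ batch = 2110 kg; Σ batch·LOI gives LOI loss = 110.0 kg; yield, glass over the total, = 94.79%.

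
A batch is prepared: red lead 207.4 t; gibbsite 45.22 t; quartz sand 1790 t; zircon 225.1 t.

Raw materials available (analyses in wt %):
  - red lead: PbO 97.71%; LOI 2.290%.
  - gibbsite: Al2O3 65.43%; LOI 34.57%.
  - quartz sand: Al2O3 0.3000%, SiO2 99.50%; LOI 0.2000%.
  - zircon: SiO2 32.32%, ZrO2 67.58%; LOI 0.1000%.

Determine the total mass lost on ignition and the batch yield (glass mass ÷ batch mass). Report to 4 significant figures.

LOI loss = 24.19 t; glass = 2244 t; yield = 98.93%

Every computation holds full precision in all steps — in-progress results are printed rounded to 4 significant digits as written — each reported figure undergoes a single rounding — all derived quantities are computed at full precision (net glass mass, totals, ignition loss, the four compositions, yield) from the batch weights on 2244 t of glass exactly as printed in problem or answer.
Loss on ignition, line by line:
  red lead: 207.4 × 0.02290 = 4.749 t
  gibbsite: 45.22 × 0.3457 = 15.63 t
  quartz sand: 1790 × 0.002000 = 3.580 t
  zircon: 225.1 × 0.001000 = 0.2251 t
Total LOI = 24.19 t
Glass = batch − LOI = 2268 − 24.19 = 2244 t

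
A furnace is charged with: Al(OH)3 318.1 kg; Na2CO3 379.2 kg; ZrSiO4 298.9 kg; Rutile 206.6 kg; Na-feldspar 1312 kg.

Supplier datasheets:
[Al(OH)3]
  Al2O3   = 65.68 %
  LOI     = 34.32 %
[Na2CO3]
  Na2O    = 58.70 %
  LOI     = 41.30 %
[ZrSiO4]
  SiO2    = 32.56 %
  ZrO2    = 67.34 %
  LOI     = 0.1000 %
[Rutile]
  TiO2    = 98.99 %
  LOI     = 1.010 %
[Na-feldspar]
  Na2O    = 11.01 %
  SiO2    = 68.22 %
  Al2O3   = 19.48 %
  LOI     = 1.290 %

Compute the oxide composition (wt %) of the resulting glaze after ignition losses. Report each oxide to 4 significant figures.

In-progress results are printed, rounded to 4 significant figures, at each printed step. The working math maintains exact precision end to end — every reported value is rounded exactly once — the derived quantities, including glass mass, LOI, totals, the yield, the five compositions, are rebuilt starting from the weights per 2230 kg of glass in full float precision precisely as stated by the question or the answer.
Oxide masses out of the charge:
  Na2O: 379.2·0.5870 + 1312·0.1101 = 367.0 kg
  SiO2: 298.9·0.3256 + 1312·0.6822 = 992.4 kg
  Al2O3: 318.1·0.6568 + 1312·0.1948 = 464.5 kg
  TiO2: 206.6·0.9899 = 204.5 kg
  ZrO2: 298.9·0.6734 = 201.3 kg
LOI: 318.1·0.3432 + 379.2·0.4130 + 298.9·0.001000 + 206.6·0.01010 + 1312·0.01290 = 285.1 kg
Net of LOI, the glass mass = 2515 − 285.1 = 2230 kg (= Σ oxide masses)
wt % = oxide mass / glass mass × 100

Glass mass = 2230 kg (batch 2515 − LOI 285.1).
Composition: Na2O 16.46%, SiO2 44.51%, Al2O3 20.83%, TiO2 9.172%, ZrO2 9.027%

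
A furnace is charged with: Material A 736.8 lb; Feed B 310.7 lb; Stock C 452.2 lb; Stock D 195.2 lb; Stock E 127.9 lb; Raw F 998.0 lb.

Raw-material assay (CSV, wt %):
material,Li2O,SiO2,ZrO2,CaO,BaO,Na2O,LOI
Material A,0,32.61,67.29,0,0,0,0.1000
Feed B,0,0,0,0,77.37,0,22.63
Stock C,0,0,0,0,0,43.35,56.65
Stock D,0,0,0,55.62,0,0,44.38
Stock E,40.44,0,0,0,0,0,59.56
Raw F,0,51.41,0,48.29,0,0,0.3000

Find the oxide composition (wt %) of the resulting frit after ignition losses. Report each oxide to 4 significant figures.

Glass mass = 2328 lb (batch 2821 − LOI 493.0).
Composition: Li2O 2.222%, SiO2 32.36%, ZrO2 21.30%, CaO 25.37%, BaO 10.33%, Na2O 8.421%

Intermediates are printed, with 4-significant-figure rounding, alongside each step; the working math maintains full precision from first step to last. Exactly one rounding goes into each reported value; the derived quantities, including totals, net glass mass, LOI, the yield, the six compositions, are recomputed from the batch weights at 2328 lb of glass at exact precision, as they appear in either problem or answer.
Oxide-by-oxide delivered mass:
  Li2O: 127.9·0.4044 = 51.72 lb
  SiO2: 736.8·0.3261 + 998.0·0.5141 = 753.3 lb
  ZrO2: 736.8·0.6729 = 495.8 lb
  CaO: 195.2·0.5562 + 998.0·0.4829 = 590.5 lb
  BaO: 310.7·0.7737 = 240.4 lb
  Na2O: 452.2·0.4335 = 196.0 lb
LOI: 736.8·0.001000 + 310.7·0.2263 + 452.2·0.5665 + 195.2·0.4438 + 127.9·0.5956 + 998.0·0.003000 = 493.0 lb
batch − LOI leaves glass = 2821 − 493.0 = 2328 lb (the oxide masses sum to this)
percent share: oxide ÷ glass, ×100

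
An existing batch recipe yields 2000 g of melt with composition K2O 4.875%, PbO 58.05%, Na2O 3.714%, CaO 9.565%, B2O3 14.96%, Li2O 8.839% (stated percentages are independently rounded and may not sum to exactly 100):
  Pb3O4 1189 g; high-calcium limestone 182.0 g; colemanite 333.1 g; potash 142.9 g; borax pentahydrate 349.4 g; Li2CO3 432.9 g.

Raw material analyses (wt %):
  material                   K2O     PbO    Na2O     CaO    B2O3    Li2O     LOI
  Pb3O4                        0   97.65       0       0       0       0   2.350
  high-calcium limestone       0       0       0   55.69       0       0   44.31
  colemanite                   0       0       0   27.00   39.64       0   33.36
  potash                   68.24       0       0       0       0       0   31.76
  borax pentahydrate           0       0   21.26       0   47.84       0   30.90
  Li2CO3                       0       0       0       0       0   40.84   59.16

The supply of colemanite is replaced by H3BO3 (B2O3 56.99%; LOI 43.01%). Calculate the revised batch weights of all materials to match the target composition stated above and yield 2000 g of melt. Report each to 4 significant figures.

In-progress results are displayed, with 4-significant-figure rounding, on the page — all internal work carries full precision through the solve. Every reported result carries a single rounding; the derived quantities (the totals, six oxide percentages, the yield, ignition loss, net glass mass) are recomputed using the weight values on 2000 g of glass in full float precision, as they appear in either problem or answer.
The oxide mass targets at 2000 g melt:
  K2O: 4.875% × 2000 = 97.50 g
  PbO: 58.05% × 2000 = 1161 g
  Na2O: 3.714% × 2000 = 74.28 g
  CaO: 9.565% × 2000 = 191.3 g
  B2O3: 14.96% × 2000 = 299.2 g
  Li2O: 8.839% × 2000 = 176.8 g
Checking each oxide sum applying the batch weights above, under the basis named above (each sum matches its target mass once rounding is allowed for):
  K2O: 142.9·0.6824 = 97.51 g (target 97.50 g)
  PbO: 1189·0.9765 = 1161 g (target 1161 g)
  Na2O: 349.4·0.2126 = 74.28 g (target 74.28 g)
  CaO: 343.5·0.5569 = 191.3 g (target 191.3 g)
  B2O3: 231.7·0.5699 + 349.4·0.4784 = 299.2 g (target 299.2 g)
  Li2O: 432.9·0.4084 = 176.8 g (target 176.8 g)
Glass-mass sanity pass: batch Σ − ignition loss = 2000 g (summing oxide targets gives 2000 g; against the stated basis, 2000 g — gaps are rounding artifacts).
Adding the batch up: Σ batch = 2689 g; LOI removed, Σ of batch·LOI: 689.3 g; yield = glass ÷ total batch = 74.37%.

Revised batch per 2000 g melt:
  Pb3O4: 1189 g
  high-calcium limestone: 343.5 g
  H3BO3: 231.7 g
  potash: 142.9 g
  borax pentahydrate: 349.4 g
  Li2CO3: 432.9 g
Total batch = 2689 g; LOI loss = 689.3 g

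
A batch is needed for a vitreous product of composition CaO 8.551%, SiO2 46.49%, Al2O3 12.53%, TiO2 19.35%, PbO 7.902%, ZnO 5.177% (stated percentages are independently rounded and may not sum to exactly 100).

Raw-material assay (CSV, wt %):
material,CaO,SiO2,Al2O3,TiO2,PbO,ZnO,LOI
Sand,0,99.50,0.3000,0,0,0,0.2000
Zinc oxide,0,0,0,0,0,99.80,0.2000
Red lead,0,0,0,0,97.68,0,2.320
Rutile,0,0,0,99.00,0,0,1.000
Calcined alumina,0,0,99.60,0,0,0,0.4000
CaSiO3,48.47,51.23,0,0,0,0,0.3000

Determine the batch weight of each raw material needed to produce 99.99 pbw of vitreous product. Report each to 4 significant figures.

Batch per 99.99 pbw vitreous product:
  Sand: 37.64 pbw
  Zinc oxide: 5.187 pbw
  Red lead: 8.089 pbw
  Rutile: 19.54 pbw
  Calcined alumina: 12.47 pbw
  CaSiO3: 17.64 pbw
Total batch = 100.6 pbw; LOI loss = 0.5715 pbw; yield = 99.43%

Working values are printed, rounded to four significant figures, across the worked steps. All internal work holds full precision at each step; exactly one rounding goes into every reported number. Derived quantities, which include the totals, six oxide percentages, glass mass, ignition loss, the yield, are rebuilt in exact precision, precisely as stated by either problem or answer, using the weight values on 99.99 pbw of glass.
Oxide mass targets, per 99.99 pbw vitreous product:
  CaO: 8.551% × 99.99 = 8.550 pbw
  SiO2: 46.49% × 99.99 = 46.49 pbw
  Al2O3: 12.53% × 99.99 = 12.53 pbw
  TiO2: 19.35% × 99.99 = 19.35 pbw
  PbO: 7.902% × 99.99 = 7.901 pbw
  ZnO: 5.177% × 99.99 = 5.176 pbw
Sums-versus-targets review from the weights as reported, for the quoted basis mass (sums match the target masses inside rounding margins):
  CaO: 17.64·0.4847 = 8.550 pbw (target 8.550 pbw)
  SiO2: 37.64·0.9950 + 17.64·0.5123 = 46.49 pbw (target 46.49 pbw)
  Al2O3: 37.64·0.003000 + 12.47·0.9960 = 12.53 pbw (target 12.53 pbw)
  TiO2: 19.54·0.9900 = 19.34 pbw (target 19.35 pbw)
  PbO: 8.089·0.9768 = 7.901 pbw (target 7.901 pbw)
  ZnO: 5.187·0.9980 = 5.177 pbw (target 5.176 pbw)
Mass balance on the glass: whole batch net of LOI = 99.99 pbw (oxide target masses add up to 99.99 pbw; the stated basis being 99.99 pbw — any gap is answer rounding).
Adding the batch up: Σ batch = 100.6 pbw; the LOI term Σ batch·LOI equals 0.5715 pbw; yield, glass over the total, = 99.43%.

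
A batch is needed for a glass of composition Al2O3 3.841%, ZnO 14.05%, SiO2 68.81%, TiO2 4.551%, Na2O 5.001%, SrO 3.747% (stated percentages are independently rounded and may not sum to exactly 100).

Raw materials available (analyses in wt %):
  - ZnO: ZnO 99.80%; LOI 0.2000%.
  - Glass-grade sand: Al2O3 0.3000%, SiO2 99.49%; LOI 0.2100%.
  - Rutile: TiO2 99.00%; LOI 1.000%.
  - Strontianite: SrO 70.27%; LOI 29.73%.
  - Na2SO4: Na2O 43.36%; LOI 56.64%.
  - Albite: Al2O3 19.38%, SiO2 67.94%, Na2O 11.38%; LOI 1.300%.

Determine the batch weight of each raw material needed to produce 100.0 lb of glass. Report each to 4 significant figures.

Batch per 100.0 lb glass:
  ZnO: 14.08 lb
  Glass-grade sand: 56.22 lb
  Rutile: 4.597 lb
  Strontianite: 5.332 lb
  Na2SO4: 6.560 lb
  Albite: 18.95 lb
Total batch = 105.7 lb; LOI loss = 5.739 lb; yield = 94.57%

Values along the way are displayed, with 4-significant-digit rounding, at each printed step — the whole derivation maintains full float precision throughout — exactly one rounding goes into each reported figure. The derived quantities, including ignition loss, totals, net glass mass, the yield, the six compositions, are carried using the weight values at 100.0 lb of glass in full float precision, as set out in the problem or the answer.
Oxide-by-oxide targets in 100.0 lb glass:
  Al2O3: 3.841% × 100.0 = 3.841 lb
  ZnO: 14.05% × 100.0 = 14.05 lb
  SiO2: 68.81% × 100.0 = 68.81 lb
  TiO2: 4.551% × 100.0 = 4.551 lb
  Na2O: 5.001% × 100.0 = 5.001 lb
  SrO: 3.747% × 100.0 = 3.747 lb
Mass-balance tally per oxide applying the batch weights above, on the stated basis (target by target, the sums agree given rounding of the digits):
  Al2O3: 56.22·0.003000 + 18.95·0.1938 = 3.841 lb (target 3.841 lb)
  ZnO: 14.08·0.9980 = 14.05 lb (target 14.05 lb)
  SiO2: 56.22·0.9949 + 18.95·0.6794 = 68.81 lb (target 68.81 lb)
  TiO2: 4.597·0.9900 = 4.551 lb (target 4.551 lb)
  Na2O: 6.560·0.4336 + 18.95·0.1138 = 5.001 lb (target 5.001 lb)
  SrO: 5.332·0.7027 = 3.747 lb (target 3.747 lb)
Auditing the glass mass value: total charge less LOI = 100.0 lb (summing oxide targets gives 100.0 lb; the stated basis being 100.0 lb — deltas are rounding alone).
Batch grand total — Σ batch = 105.7 lb; ignition loss, Σ(batch × LOI) = 5.739 lb; as yield: glass ÷ batch → 94.57%.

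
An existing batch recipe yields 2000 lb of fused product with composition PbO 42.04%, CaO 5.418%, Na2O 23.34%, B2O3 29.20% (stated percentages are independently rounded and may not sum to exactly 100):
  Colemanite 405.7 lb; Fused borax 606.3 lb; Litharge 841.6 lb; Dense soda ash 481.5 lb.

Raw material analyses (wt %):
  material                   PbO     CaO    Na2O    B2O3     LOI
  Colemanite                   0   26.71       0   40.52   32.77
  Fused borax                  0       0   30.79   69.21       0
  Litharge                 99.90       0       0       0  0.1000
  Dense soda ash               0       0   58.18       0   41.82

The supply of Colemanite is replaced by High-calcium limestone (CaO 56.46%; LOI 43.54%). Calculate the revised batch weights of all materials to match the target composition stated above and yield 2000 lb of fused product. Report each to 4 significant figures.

Revised batch per 2000 lb fused product:
  High-calcium limestone: 191.9 lb
  Fused borax: 843.8 lb
  Litharge: 841.6 lb
  Dense soda ash: 355.8 lb
Total batch = 2233 lb; LOI loss = 233.2 lb

The whole derivation runs at exact precision throughout. Mid-chain values appear, with 4-significant-figure rounding, on the page; each reported result carries a single rounding. Derived quantities, which include four oxide percentages, the yield, ignition loss, the totals, glass mass, are rebuilt at full precision, precisely as stated by problem or answer, using the weight values for 2000 lb of glass.
Oxide mass targets, per 2000 lb fused product:
  PbO: 42.04% × 2000 = 840.8 lb
  CaO: 5.418% × 2000 = 108.4 lb
  Na2O: 23.34% × 2000 = 466.8 lb
  B2O3: 29.20% × 2000 = 584.0 lb
Mass-balance tally per oxide from the weights as reported, on the stated basis (sum by sum, the targets are met exact up to rounding of places):
  PbO: 841.6·0.9990 = 840.8 lb (target 840.8 lb)
  CaO: 191.9·0.5646 = 108.3 lb (target 108.4 lb)
  Na2O: 843.8·0.3079 + 355.8·0.5818 = 466.8 lb (target 466.8 lb)
  B2O3: 843.8·0.6921 = 584.0 lb (target 584.0 lb)
Glass-mass sanity pass: batch total minus LOI = 2000 lb (oxide target masses add up to 2000 lb; with the basis standing at 2000 lb — rounding explains the deltas).
Batch grand total — Σ batch = 2233 lb; Σ batch·LOI gives LOI loss = 233.2 lb; as yield: glass ÷ batch → 89.56%.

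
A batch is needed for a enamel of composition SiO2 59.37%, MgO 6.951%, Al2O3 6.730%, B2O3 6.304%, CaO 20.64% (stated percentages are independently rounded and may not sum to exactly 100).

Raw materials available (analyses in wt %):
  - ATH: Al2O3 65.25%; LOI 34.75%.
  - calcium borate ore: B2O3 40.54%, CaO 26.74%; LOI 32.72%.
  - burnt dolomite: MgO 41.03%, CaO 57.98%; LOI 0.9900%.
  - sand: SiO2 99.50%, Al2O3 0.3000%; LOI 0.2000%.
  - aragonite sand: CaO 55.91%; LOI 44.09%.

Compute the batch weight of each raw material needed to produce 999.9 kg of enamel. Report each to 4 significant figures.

Batch per 999.9 kg enamel:
  ATH: 100.4 kg
  calcium borate ore: 155.5 kg
  burnt dolomite: 169.4 kg
  sand: 596.6 kg
  aragonite sand: 119.1 kg
Total batch = 1141 kg; LOI loss = 141.2 kg; yield = 87.63%

The whole derivation runs at full float precision in all steps; values along the way are printed, with 4-significant-digit rounding, across the worked steps — every reported figure is rounded once only — the derived quantities, which include the yield, the five compositions, glass mass, LOI, totals, are carried in exact precision, precisely as stated by question or answer, from the weighed amounts per 999.9 kg of glass.
Target masses of each oxide per 999.9 kg enamel:
  SiO2: 59.37% × 999.9 = 593.6 kg
  MgO: 6.951% × 999.9 = 69.50 kg
  Al2O3: 6.730% × 999.9 = 67.29 kg
  B2O3: 6.304% × 999.9 = 63.03 kg
  CaO: 20.64% × 999.9 = 206.4 kg
Checking each oxide sum working from each reported weight, against the basis in use (summed amounts equal target values up to rounding of the answer):
  SiO2: 596.6·0.9950 = 593.6 kg (target 593.6 kg)
  MgO: 169.4·0.4103 = 69.50 kg (target 69.50 kg)
  Al2O3: 100.4·0.6525 + 596.6·0.003000 = 67.30 kg (target 67.29 kg)
  B2O3: 155.5·0.4054 = 63.04 kg (target 63.03 kg)
  CaO: 155.5·0.2674 + 169.4·0.5798 + 119.1·0.5591 = 206.4 kg (target 206.4 kg)
Glass mass check: batch total minus LOI = 999.8 kg (summing oxide targets gives 999.9 kg; with the basis standing at 999.9 kg — deltas are rounding alone).
Whole-batch sum: Σ batch = 1141 kg; LOI loss = Σ batch·LOI = 141.2 kg; glass ÷ batch gives a yield of 87.63%.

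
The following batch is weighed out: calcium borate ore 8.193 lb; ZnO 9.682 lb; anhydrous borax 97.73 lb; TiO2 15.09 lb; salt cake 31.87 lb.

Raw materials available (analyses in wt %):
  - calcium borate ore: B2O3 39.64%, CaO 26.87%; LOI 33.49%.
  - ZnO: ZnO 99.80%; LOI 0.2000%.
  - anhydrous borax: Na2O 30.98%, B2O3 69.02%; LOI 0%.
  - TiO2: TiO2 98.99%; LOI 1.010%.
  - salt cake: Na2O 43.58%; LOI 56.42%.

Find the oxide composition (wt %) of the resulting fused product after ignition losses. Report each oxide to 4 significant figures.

Each numeric step runs at full precision through every step — in-progress results are displayed rounded to four significant digits across the worked steps; each reported number is rounded a single time; the derived quantities, which include yield, glass mass, LOI, the totals, the five compositions, are rebuilt in full precision, as they appear in either problem or answer, from the batch weights for 141.7 lb of glass.
Delivered oxide masses:
  ZnO: 9.682·0.9980 = 9.663 lb
  TiO2: 15.09·0.9899 = 14.94 lb
  Na2O: 97.73·0.3098 + 31.87·0.4358 = 44.17 lb
  B2O3: 8.193·0.3964 + 97.73·0.6902 = 70.70 lb
  CaO: 8.193·0.2687 = 2.201 lb
LOI: 8.193·0.3349 + 9.682·0.002000 + 15.09·0.01010 + 31.87·0.5642 = 20.90 lb
The glass mass, total less LOI, = 162.6 − 20.90 = 141.7 lb (the oxide masses sum to this)
percent share: oxide ÷ glass, ×100

Glass mass = 141.7 lb (batch 162.6 − LOI 20.90).
Composition: ZnO 6.821%, TiO2 10.54%, Na2O 31.18%, B2O3 49.91%, CaO 1.554%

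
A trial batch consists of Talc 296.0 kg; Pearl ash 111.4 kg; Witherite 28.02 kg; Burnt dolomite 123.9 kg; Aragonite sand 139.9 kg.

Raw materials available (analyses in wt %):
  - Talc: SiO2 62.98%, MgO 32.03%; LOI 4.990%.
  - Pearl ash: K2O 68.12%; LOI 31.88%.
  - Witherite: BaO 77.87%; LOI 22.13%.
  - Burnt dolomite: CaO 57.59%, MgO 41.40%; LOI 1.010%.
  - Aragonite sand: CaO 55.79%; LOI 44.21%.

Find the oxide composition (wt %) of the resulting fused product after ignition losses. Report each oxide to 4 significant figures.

All arithmetic holds full precision all the way through — in-progress results appear, with 4-significant-digit rounding, within the worked lines; a single rounding produces every reported number. Derived quantities, which include the totals, yield, five oxide percentages, ignition loss, glass mass, are carried at full float precision, as given in the question or the answer, from the weighed amounts per 579.6 kg of glass.
Mass of each oxide from the mix:
  SiO2: 296.0·0.6298 = 186.4 kg
  CaO: 123.9·0.5759 + 139.9·0.5579 = 149.4 kg
  MgO: 296.0·0.3203 + 123.9·0.4140 = 146.1 kg
  BaO: 28.02·0.7787 = 21.82 kg
  K2O: 111.4·0.6812 = 75.89 kg
LOI: 296.0·0.04990 + 111.4·0.3188 + 28.02·0.2213 + 123.9·0.01010 + 139.9·0.4421 = 119.6 kg
Resulting glass, batch − LOI: 699.2 − 119.6 = 579.6 kg (= the summed oxide contributions)
oxide / glass × 100 gives the wt %

Glass mass = 579.6 kg (batch 699.2 − LOI 119.6).
Composition: SiO2 32.16%, CaO 25.78%, MgO 25.21%, BaO 3.764%, K2O 13.09%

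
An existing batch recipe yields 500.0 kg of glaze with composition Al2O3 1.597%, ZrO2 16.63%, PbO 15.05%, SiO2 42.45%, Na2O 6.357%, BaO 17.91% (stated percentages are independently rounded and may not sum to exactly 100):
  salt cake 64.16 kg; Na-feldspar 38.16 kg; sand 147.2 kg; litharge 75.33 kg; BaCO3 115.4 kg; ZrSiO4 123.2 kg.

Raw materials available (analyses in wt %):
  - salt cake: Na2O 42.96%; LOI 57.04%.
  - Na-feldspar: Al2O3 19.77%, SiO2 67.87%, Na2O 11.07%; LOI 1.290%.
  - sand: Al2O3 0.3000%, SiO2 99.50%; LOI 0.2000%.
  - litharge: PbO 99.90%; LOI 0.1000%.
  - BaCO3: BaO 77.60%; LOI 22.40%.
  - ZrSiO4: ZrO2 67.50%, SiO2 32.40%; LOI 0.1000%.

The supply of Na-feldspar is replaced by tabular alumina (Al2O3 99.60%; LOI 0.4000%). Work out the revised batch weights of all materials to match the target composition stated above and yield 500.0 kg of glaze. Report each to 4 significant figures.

Revised batch per 500.0 kg glaze:
  salt cake: 73.99 kg
  tabular alumina: 7.495 kg
  sand: 173.2 kg
  litharge: 75.33 kg
  BaCO3: 115.4 kg
  ZrSiO4: 123.2 kg
Total batch = 568.6 kg; LOI loss = 68.63 kg

All internal work holds full float precision in all steps — in-progress results appear rounded to four significant digits between the steps; each reported value is rounded only once — all derived quantities are rebuilt at full precision (the yield, the totals, the six compositions, LOI, net glass mass) starting from the weights per 500.0 kg of glass as written in the problem or the answer.
Oxide-by-oxide targets in 500.0 kg glaze:
  Al2O3: 1.597% × 500.0 = 7.985 kg
  ZrO2: 16.63% × 500.0 = 83.15 kg
  PbO: 15.05% × 500.0 = 75.25 kg
  SiO2: 42.45% × 500.0 = 212.2 kg
  Na2O: 6.357% × 500.0 = 31.78 kg
  BaO: 17.91% × 500.0 = 89.55 kg
Checking each oxide sum working from each reported weight, relative to the basis at hand (summed amounts equal target values modulo rounding of the values):
  Al2O3: 7.495·0.9960 + 173.2·0.003000 = 7.985 kg (target 7.985 kg)
  ZrO2: 123.2·0.6750 = 83.16 kg (target 83.15 kg)
  PbO: 75.33·0.9990 = 75.25 kg (target 75.25 kg)
  SiO2: 173.2·0.9950 + 123.2·0.3240 = 212.3 kg (target 212.2 kg)
  Na2O: 73.99·0.4296 = 31.79 kg (target 31.78 kg)
  BaO: 115.4·0.7760 = 89.55 kg (target 89.55 kg)
Glass-mass closure: whole batch net of LOI = 500.0 kg (targets for the oxides total 500.0 kg; with the basis standing at 500.0 kg — gaps are rounding artifacts).
Summing the batch: Σ batch = 568.6 kg; LOI removed, Σ of batch·LOI: 68.63 kg; yield: glass divided by total = 87.93%.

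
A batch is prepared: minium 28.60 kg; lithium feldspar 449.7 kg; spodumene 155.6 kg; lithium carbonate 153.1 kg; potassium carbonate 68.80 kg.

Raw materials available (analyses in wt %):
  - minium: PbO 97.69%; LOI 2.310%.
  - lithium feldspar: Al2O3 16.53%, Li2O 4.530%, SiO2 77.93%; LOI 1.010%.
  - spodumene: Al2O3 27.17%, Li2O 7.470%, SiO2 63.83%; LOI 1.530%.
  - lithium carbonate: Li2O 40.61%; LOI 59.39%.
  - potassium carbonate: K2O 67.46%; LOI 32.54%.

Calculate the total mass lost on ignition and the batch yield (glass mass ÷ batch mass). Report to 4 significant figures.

Values along the way are printed (rounded to 4 significant figures) on the page — the whole derivation keeps full precision in all steps — every reported value receives exactly one rounding. Derived quantities (totals, net glass mass, five oxide percentages, yield, ignition loss) are recomputed using the weight values for 734.9 kg of glass at exact precision, precisely as stated by the problem or answer text.
Material-by-material LOI:
  minium: 28.60 × 0.02310 = 0.6607 kg
  lithium feldspar: 449.7 × 0.01010 = 4.542 kg
  spodumene: 155.6 × 0.01530 = 2.381 kg
  lithium carbonate: 153.1 × 0.5939 = 90.93 kg
  potassium carbonate: 68.80 × 0.3254 = 22.39 kg
Total LOI = 120.9 kg
Glass = batch − LOI = 855.8 − 120.9 = 734.9 kg

LOI loss = 120.9 kg; glass = 734.9 kg; yield = 85.87%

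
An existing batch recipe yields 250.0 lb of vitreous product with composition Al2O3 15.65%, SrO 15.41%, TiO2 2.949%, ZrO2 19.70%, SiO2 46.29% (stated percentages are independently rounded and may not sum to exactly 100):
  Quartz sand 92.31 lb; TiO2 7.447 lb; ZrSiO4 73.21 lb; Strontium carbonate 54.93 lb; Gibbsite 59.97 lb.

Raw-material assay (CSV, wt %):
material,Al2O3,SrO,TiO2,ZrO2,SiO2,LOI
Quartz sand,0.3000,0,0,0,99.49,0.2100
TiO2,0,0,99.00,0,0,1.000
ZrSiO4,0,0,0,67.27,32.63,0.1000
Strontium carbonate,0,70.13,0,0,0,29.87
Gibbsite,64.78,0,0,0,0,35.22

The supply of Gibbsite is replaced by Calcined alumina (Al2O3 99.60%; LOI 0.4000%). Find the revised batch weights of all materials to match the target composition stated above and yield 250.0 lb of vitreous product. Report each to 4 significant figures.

All arithmetic carries exact precision from start to finish; in-progress results are printed, rounded to four significant figures, as written; exactly one rounding is applied to every reported value; the derived quantities (five oxide percentages, net glass mass, the totals, the yield, ignition loss) are rebuilt using the weight values for 250.0 lb of glass at full precision, as they appear in the problem or the answer.
Target oxide masses per 250.0 lb vitreous product:
  Al2O3: 15.65% × 250.0 = 39.12 lb
  SrO: 15.41% × 250.0 = 38.52 lb
  TiO2: 2.949% × 250.0 = 7.372 lb
  ZrO2: 19.70% × 250.0 = 49.25 lb
  SiO2: 46.29% × 250.0 = 115.7 lb
Sums-versus-targets review with the batch weights as given, per the basis as stated (each sum matches its target mass within answer rounding):
  Al2O3: 92.31·0.003000 + 39.00·0.9960 = 39.12 lb (target 39.12 lb)
  SrO: 54.93·0.7013 = 38.52 lb (target 38.52 lb)
  TiO2: 7.447·0.9900 = 7.373 lb (target 7.372 lb)
  ZrO2: 73.21·0.6727 = 49.25 lb (target 49.25 lb)
  SiO2: 92.31·0.9949 + 73.21·0.3263 = 115.7 lb (target 115.7 lb)
Consistency of the glass mass: total charge less LOI = 250.0 lb (oxide target masses add up to 250.0 lb; the stated basis being 250.0 lb — deltas are rounding alone).
Total batch = Σ batch = 266.9 lb; ignition loss, Σ(batch × LOI) = 16.91 lb; as yield: glass ÷ batch → 93.67%.

Revised batch per 250.0 lb vitreous product:
  Quartz sand: 92.31 lb
  TiO2: 7.447 lb
  ZrSiO4: 73.21 lb
  Strontium carbonate: 54.93 lb
  Calcined alumina: 39.00 lb
Total batch = 266.9 lb; LOI loss = 16.91 lb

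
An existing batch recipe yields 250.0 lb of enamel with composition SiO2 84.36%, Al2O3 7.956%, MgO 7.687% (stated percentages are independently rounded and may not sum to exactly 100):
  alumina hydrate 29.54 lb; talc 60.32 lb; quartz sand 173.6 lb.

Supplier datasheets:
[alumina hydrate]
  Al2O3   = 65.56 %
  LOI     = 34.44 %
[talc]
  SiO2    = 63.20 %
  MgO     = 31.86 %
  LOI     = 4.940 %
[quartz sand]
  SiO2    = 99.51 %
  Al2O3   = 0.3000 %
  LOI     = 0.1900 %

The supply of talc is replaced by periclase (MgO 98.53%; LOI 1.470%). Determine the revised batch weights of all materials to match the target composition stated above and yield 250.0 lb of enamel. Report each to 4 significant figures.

Revised batch per 250.0 lb enamel:
  alumina hydrate: 29.37 lb
  periclase: 19.50 lb
  quartz sand: 211.9 lb
Total batch = 260.8 lb; LOI loss = 10.80 lb

Values along the way appear (rounded to four significant figures) in the working; the working math maintains full float precision at every stage. Each reported result receives exactly one rounding — the derived quantities, including three oxide percentages, LOI, net glass mass, totals, yield, are recomputed using the weight values at 250.0 lb of glass at exact precision, as written in the problem or answer text.
The oxide mass targets at 250.0 lb enamel:
  SiO2: 84.36% × 250.0 = 210.9 lb
  Al2O3: 7.956% × 250.0 = 19.89 lb
  MgO: 7.687% × 250.0 = 19.22 lb
Sums-versus-targets review per the reported batch figures, for the quoted basis mass (oxide sums agree with the targets net of answer rounding effects):
  SiO2: 211.9·0.9951 = 210.9 lb (target 210.9 lb)
  Al2O3: 29.37·0.6556 + 211.9·0.003000 = 19.89 lb (target 19.89 lb)
  MgO: 19.50·0.9853 = 19.21 lb (target 19.22 lb)
Glass-mass sanity pass: total charge less LOI = 250.0 lb (per-oxide target masses sum to 250.0 lb; the stated basis being 250.0 lb — gaps are rounding artifacts).
Batch grand total — Σ batch = 260.8 lb; the LOI term Σ batch·LOI equals 10.80 lb; as yield: glass ÷ batch → 95.86%.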